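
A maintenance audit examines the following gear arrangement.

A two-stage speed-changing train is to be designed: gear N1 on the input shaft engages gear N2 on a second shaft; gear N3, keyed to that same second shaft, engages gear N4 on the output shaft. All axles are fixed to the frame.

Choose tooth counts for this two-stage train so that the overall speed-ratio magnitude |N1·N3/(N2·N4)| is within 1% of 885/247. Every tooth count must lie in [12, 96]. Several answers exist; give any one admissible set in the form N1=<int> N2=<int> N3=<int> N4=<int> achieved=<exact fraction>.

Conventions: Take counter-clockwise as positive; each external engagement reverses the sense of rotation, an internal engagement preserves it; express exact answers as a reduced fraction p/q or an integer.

N1=15 N2=13 N3=59 N4=19 achieved=885/247

topology: fixed-axis compound train — 2 stages, target 885/247
target = 885/247 in lowest terms: an exact hit needs N1·N3 = k·885 and N2·N4 = k·247 for one integer k, every count in [12, 96]; additionally prefer no 1:1 stage (N1 ≠ N2, N3 ≠ N4)
k = 1: N1·N3 = 885 = 15·59, N2·N4 = 247 = 13·19
achieved = 15·59/(13·19) = 885/247; |achieved − target| = 0 ≤ 177/4940 ✓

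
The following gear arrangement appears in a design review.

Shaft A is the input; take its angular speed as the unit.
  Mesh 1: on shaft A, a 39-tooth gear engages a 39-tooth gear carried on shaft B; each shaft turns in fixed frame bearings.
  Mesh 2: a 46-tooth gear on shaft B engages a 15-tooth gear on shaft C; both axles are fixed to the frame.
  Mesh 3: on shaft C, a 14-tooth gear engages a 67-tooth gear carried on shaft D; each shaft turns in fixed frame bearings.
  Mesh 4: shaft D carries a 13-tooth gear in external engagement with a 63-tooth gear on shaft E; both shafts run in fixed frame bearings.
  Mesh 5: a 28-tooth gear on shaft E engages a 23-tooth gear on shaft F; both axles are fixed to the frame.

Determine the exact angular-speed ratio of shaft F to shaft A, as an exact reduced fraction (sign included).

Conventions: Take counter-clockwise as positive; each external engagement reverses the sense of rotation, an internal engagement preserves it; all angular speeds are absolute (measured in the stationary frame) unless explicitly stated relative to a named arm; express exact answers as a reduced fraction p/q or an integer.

-1456/9045

class = fixed-axis compound train [5 meshes; 5 ratios multiply, 5 sense flips]
mesh 1 [39T→39T]: running ratio 1, sense −
mesh 2 [46T→15T]: running ratio 46/15, sense +
mesh 3 [14T→67T]: running ratio 644/1005, sense −
mesh 4 [13T→63T]: running ratio 1196/9045, sense +
mesh 5 [28T→23T]: running ratio 1456/9045, sense −
ω_out/ω_in = -1456/9045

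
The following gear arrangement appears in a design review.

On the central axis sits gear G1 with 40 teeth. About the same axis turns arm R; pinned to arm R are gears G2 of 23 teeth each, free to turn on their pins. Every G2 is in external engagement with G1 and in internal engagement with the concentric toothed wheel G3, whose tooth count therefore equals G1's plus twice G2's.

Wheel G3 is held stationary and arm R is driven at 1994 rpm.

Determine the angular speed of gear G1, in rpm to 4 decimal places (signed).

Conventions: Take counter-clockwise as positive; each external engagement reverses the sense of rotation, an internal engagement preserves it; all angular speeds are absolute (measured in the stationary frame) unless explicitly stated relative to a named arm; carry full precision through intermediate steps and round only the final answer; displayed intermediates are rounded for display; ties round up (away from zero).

class = planetary set [G3 = 40+2·23 = 86; Willis about the carrier]
normalise by the input: solve with ω_arm = 1, then scale by 1994 rpm
ring teeth: 40 + 2·23 = 86
40(ω_sun−ω_arm) = −86(ω_ring−ω_arm),  ω_ring = 0, ω_arm = 1
ω_sun = 1 − (86/40)(0−1) = 63/20
scale: ω_sun = 63/20 × 1994 rpm = +6281.1000 rpm

+6281.1000 rpm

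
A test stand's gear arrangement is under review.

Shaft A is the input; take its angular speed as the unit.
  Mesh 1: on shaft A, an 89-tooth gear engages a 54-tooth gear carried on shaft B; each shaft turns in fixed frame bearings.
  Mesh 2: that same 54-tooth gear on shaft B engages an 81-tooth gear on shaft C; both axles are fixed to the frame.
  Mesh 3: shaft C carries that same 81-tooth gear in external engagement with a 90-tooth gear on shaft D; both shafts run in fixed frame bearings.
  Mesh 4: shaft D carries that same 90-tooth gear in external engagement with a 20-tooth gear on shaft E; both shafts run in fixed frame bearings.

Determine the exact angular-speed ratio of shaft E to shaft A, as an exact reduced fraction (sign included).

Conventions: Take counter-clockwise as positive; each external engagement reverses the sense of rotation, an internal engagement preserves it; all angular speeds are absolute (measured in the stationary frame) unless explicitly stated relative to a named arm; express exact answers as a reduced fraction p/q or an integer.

89/20

class = fixed-axis compound train [4 meshes; 4 ratios multiply, 4 sense flips]
mesh 1 [89T→54T]: running ratio 89/54, sense −
mesh 2 [54T→81T]: running ratio 89/81, sense +
mesh 3 [81T→90T]: running ratio 89/90, sense −
mesh 4 [90T→20T]: running ratio 89/20, sense +
ω_out/ω_in = 89/20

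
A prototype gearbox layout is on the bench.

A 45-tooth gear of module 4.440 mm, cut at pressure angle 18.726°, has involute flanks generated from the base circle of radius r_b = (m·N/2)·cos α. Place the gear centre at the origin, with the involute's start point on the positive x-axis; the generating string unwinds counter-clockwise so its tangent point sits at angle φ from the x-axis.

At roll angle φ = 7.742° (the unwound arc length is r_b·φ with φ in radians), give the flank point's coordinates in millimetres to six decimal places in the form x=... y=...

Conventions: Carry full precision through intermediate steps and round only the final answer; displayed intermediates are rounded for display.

class = single-mesh tooth geometry [base-circle involute, m = 4.440, 45T]
pitch radius r_p = m·N/2 = 4.440·45/2 = 99.900000
base radius r_b = r_p·cos α = 99.900000·cos 18.726° = 94.611763
roll angle φ = 7.742° = 0.13512339 rad
x = r_b·(cos φ + φ·sin φ) = 95.471550
y = r_b·(sin φ − φ·cos φ) = 0.077664

x=95.471550 y=0.077664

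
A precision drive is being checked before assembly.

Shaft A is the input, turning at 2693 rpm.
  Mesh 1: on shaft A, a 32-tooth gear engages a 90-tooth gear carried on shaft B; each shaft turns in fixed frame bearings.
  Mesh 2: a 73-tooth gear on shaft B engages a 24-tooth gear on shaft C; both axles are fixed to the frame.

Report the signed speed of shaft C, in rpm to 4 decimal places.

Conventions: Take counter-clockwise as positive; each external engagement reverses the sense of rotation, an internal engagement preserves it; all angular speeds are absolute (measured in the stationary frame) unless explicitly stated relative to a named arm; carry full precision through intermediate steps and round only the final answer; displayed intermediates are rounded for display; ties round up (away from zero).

+2912.4296 rpm

2-mesh fixed-axis compound train (all bearings frame-fixed)
mesh 1 [32T→90T]: ω = 2693.0000×32/90 = 957.5111 rpm, sense flips to −
mesh 2 [73T→24T]: ω = 957.5111×73/24 = 2912.4296 rpm, sense flips to +
signed output speed = +2912.4296 rpm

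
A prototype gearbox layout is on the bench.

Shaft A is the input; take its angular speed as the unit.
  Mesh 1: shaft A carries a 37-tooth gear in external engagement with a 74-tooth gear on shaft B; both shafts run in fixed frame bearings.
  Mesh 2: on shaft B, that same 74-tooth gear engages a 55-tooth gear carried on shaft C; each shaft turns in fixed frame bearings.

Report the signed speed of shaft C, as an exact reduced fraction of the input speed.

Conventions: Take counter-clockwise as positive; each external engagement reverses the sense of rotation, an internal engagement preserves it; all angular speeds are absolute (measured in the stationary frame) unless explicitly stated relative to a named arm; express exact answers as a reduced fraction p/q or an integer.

37/55

2-mesh fixed-axis compound train (all bearings frame-fixed)
mesh 1 [37T→74T]: |ω|/ω_in = 1×37/74 = 1/2, sense flips to −
mesh 2 [74T→55T]: |ω|/ω_in = (1/2)×74/55 = 37/55, sense flips to +
signed output speed (× input speed) = 37/55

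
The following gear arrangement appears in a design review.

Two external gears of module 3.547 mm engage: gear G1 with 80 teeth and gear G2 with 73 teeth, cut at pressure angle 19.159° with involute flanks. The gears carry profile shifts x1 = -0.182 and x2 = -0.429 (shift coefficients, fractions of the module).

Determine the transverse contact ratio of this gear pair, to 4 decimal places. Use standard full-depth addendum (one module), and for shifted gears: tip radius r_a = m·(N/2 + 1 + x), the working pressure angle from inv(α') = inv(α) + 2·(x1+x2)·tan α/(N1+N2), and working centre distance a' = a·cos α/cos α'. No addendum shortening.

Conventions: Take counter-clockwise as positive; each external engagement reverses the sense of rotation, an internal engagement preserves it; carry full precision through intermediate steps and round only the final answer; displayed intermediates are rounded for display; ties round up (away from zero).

2.0073

recognized (one external pair, fixed centres): single-mesh tooth geometry, m = 3.547, N1 = 80, N2 = 73
base radii: r_b1 = 134.021474, r_b2 = 122.294595
tip radii: r_a1 = 144.781446, r_a2 = 131.490837
inv(α') = inv(19.159°) + 2·(-0.182-0.429)·tan α/(80+73) = 0.01027211  ⇒  α' = 17.73070°
a' = a·cos α / cos α' = 271.3455·cos 19.159°/cos 17.73070° = 269.098682
action lengths: √(r_a1²−r_b1²) = 54.771449, √(r_a2²−r_b2²) = 48.310167
base pitch p_b = π·m·cos α = 10.526022
CR = (54.771449 + 48.310167 − 269.098682·sin 17.73070°)/10.526022 = 2.007344
contact ratio ≈ 2.0073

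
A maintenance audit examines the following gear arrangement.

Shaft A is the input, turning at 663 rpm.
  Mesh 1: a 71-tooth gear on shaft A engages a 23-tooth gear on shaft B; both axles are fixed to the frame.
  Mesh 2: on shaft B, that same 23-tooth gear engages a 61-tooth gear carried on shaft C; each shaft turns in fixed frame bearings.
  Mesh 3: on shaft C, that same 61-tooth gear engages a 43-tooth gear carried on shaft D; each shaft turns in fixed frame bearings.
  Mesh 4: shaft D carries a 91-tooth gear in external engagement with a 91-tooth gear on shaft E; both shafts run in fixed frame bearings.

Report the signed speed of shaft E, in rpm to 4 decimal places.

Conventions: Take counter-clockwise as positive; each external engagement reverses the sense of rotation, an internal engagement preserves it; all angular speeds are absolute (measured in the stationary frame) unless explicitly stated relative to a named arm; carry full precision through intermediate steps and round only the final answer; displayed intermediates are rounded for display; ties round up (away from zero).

+1094.7209 rpm

recognized (5 fixed axles, 4 meshes): fixed-axis compound train
mesh 1 [71T→23T]: ω = 663.0000×71/23 = 2046.6522 rpm, sense flips to −
mesh 2 [23T→61T]: ω = 2046.6522×23/61 = 771.6885 rpm, sense flips to +
mesh 3 [61T→43T]: ω = 771.6885×61/43 = 1094.7209 rpm, sense flips to −
mesh 4 [91T→91T]: ω = 1094.7209×91/91 = 1094.7209 rpm, sense flips to +
signed output speed = +1094.7209 rpm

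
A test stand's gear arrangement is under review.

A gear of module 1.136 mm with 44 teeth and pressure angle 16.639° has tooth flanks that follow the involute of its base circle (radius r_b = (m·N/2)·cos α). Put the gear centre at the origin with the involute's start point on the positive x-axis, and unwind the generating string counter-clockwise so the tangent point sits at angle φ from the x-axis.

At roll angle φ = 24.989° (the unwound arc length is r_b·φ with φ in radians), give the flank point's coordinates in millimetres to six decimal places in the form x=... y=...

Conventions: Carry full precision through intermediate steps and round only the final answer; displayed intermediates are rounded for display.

x=26.115809 y=0.649678

class = single-mesh tooth geometry [base-circle involute, m = 1.136, 44T]
pitch radius r_p = m·N/2 = 1.136·44/2 = 24.992000
base radius r_b = r_p·cos α = 24.992000·cos 16.639° = 23.945532
roll angle φ = 24.989° = 0.43614033 rad
x = r_b·(cos φ + φ·sin φ) = 26.115809
y = r_b·(sin φ − φ·cos φ) = 0.649678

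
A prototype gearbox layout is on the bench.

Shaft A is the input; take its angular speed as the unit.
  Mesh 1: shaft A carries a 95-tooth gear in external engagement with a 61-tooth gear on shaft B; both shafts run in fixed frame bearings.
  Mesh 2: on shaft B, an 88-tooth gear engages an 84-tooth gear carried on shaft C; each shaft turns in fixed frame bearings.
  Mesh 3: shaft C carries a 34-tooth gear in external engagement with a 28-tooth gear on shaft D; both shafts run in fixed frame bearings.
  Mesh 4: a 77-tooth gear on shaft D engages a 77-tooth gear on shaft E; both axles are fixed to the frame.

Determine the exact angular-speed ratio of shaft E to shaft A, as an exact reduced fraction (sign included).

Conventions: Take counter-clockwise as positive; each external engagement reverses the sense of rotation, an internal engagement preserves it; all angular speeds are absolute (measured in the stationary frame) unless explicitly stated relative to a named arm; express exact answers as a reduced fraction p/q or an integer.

class = fixed-axis compound train [4 meshes; 4 ratios multiply, 4 sense flips]
mesh 1 [95T→61T]: running ratio 95/61, sense −
mesh 2 [88T→84T]: running ratio 2090/1281, sense +
mesh 3 [34T→28T]: running ratio 17765/8967, sense −
mesh 4 [77T→77T]: running ratio 17765/8967, sense +
ω_out/ω_in = 17765/8967

17765/8967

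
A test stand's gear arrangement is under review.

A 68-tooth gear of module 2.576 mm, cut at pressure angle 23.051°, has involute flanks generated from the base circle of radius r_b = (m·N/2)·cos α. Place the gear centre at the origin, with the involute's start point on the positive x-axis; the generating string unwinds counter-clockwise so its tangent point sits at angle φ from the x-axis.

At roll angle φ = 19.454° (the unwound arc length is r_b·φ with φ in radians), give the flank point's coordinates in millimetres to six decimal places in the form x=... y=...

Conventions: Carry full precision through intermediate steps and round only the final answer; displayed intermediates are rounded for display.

x=85.103435 y=1.039463

topology: single-mesh involute geometry — m = 2.576, N = 68
pitch radius r_p = m·N/2 = 2.576·68/2 = 87.584000
base radius r_b = r_p·cos α = 87.584000·cos 23.051° = 80.591004
roll angle φ = 19.454° = 0.33953635 rad
x = r_b·(cos φ + φ·sin φ) = 85.103435
y = r_b·(sin φ − φ·cos φ) = 1.039463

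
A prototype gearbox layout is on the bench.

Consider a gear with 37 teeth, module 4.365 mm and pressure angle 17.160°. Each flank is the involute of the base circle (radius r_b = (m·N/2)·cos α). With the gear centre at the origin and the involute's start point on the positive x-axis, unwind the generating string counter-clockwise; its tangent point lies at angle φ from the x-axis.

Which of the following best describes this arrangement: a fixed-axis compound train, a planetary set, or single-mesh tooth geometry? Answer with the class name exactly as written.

single-mesh tooth geometry

topology: single-mesh involute geometry — m = 4.365, N = 37
classification: single-mesh tooth geometry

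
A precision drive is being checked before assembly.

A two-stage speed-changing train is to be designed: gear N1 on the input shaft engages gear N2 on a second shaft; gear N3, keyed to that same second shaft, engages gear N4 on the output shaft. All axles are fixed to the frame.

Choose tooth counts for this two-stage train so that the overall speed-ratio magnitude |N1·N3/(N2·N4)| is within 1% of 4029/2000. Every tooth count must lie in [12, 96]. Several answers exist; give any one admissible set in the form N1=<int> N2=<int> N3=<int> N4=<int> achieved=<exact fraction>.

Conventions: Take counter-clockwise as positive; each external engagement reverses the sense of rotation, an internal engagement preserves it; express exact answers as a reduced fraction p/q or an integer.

design class (target 4029/2000): fixed-axis compound train
target = 4029/2000 in lowest terms: an exact hit needs N1·N3 = k·4029 and N2·N4 = k·2000 for one integer k, every count in [12, 96]; additionally prefer no 1:1 stage (N1 ≠ N2, N3 ≠ N4)
k = 1: N1·N3 = 4029 = 51·79, N2·N4 = 2000 = 25·80
achieved = 51·79/(25·80) = 4029/2000; |achieved − target| = 0 ≤ 4029/200000 ✓

N1=51 N2=25 N3=79 N4=80 achieved=4029/2000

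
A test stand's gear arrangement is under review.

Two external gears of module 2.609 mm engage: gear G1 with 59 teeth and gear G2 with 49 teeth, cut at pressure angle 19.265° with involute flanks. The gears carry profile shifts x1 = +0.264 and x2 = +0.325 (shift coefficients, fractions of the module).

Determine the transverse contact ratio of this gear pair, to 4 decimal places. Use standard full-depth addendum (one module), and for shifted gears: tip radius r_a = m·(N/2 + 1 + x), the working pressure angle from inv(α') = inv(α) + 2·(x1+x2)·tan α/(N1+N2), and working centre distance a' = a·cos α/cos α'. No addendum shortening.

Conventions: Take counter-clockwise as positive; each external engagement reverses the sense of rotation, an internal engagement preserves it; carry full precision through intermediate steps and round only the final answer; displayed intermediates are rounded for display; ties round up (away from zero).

single-mesh involute tooth geometry (59T engaging 49T at module 2.609)
base radii: r_b1 = 72.655638, r_b2 = 60.341123
tip radii: r_a1 = 80.263276, r_a2 = 67.377425
inv(α') = inv(19.265°) + 2·(+0.264+0.325)·tan α/(59+49) = 0.01708395  ⇒  α' = 20.89799°
a' = a·cos α / cos α' = 140.8860·cos 19.265°/cos 20.89799° = 142.361748
action lengths: √(r_a1²−r_b1²) = 34.107943, √(r_a2²−r_b2²) = 29.977763
base pitch p_b = π·m·cos α = 7.737438
CR = (34.107943 + 29.977763 − 142.361748·sin 20.89799°)/7.737438 = 1.719499
contact ratio ≈ 1.7195

1.7195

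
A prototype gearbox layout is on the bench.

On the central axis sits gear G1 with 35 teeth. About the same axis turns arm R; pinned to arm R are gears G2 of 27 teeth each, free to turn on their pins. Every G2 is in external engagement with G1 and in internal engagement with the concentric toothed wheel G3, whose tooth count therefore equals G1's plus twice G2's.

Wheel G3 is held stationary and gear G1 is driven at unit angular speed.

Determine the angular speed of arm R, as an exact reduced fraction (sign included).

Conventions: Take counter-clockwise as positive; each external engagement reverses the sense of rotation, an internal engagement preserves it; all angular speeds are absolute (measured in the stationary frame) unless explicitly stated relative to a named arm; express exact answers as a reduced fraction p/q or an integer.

35/124

topology: planetary set — G1 35T / G2 27T / G3 89T, arm = carrier (Willis)
ring teeth: 35 + 2·27 = 89
35(ω_sun−ω_arm) = −89(ω_ring−ω_arm),  ω_ring = 0, ω_sun = 1
35(1−ω_arm) = −89(0−ω_arm)  ⇒  124·ω_arm = 35  ⇒  ω_arm = 35/124
exact speed ratio = 35/124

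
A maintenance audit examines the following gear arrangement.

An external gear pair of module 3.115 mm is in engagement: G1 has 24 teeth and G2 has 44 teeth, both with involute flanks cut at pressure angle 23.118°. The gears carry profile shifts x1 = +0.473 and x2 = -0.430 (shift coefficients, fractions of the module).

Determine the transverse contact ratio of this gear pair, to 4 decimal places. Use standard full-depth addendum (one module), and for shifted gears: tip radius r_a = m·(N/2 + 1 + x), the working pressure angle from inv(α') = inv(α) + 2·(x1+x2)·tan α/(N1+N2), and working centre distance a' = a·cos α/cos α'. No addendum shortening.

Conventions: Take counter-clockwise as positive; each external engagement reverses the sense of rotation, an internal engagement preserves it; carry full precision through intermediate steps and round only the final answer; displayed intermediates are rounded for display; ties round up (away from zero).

class = single-mesh tooth geometry [involute pair 24T × 44T, m = 3.115]
base radii: r_b1 = 34.378319, r_b2 = 63.026917
tip radii: r_a1 = 41.968395, r_a2 = 70.305550
inv(α') = inv(23.118°) + 2·(+0.473-0.430)·tan α/(24+44) = 0.02396221  ⇒  α' = 23.28636°
a' = a·cos α / cos α' = 105.9100·cos 23.118°/cos 23.28636° = 106.043485
action lengths: √(r_a1²−r_b1²) = 24.072337, √(r_a2²−r_b2²) = 31.152497
base pitch p_b = π·m·cos α = 9.000223
CR = (24.072337 + 31.152497 − 106.043485·sin 23.28636°)/9.000223 = 1.478074
contact ratio ≈ 1.4781

1.4781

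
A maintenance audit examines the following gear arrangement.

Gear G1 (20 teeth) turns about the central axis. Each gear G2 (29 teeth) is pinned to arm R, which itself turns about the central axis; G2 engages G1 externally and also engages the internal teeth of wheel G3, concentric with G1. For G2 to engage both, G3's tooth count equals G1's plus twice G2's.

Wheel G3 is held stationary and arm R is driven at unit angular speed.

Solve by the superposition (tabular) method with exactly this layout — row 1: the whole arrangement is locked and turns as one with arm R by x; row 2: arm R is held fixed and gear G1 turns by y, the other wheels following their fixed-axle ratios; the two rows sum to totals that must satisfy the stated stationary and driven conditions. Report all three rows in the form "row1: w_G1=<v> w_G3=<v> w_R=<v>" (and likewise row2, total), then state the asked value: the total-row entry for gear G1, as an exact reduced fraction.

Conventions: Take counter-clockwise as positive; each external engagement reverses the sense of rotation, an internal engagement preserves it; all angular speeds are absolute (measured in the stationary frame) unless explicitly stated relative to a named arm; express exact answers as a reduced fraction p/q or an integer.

row1: w_G1=1 w_G3=1 w_R=1
row2: w_G1=39/10 w_G3=-1 w_R=0
total: w_G1=49/10 w_G3=0 w_R=1
asked value: 49/10

topology: planetary set — G1 20T / G2 29T / G3 78T, arm = carrier (Willis)
superposition row 1 [locked train]: every member turns x
row 2 (arm held, sun turns y): ω_ring = −(20/78)·y, ω_arm = 0
boundary: total ω_ring = x − (20/78)·y = 0 and total ω_arm = x = 1  ⇒  y = 39/10, x = 1
row 2 ring = −(20/78)·39/10 = -1
totals (row 1 + row 2): sun 1 + 39/10 = 49/10, ring 1 + (-1) = 0, arm 1 + 0 = 1
asked cell (total, sun) = 49/10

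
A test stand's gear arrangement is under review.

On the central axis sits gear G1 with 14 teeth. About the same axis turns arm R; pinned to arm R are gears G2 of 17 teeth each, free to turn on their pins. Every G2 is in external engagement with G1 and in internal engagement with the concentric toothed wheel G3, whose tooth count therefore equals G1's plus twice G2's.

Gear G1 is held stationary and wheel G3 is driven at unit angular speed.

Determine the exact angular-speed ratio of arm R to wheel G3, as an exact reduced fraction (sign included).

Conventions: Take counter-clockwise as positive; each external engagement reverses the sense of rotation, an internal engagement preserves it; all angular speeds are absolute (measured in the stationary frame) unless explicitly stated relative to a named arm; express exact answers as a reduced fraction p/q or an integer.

recognized (axles ride arm R): planetary set, 14/17/48 teeth
ring teeth: 14 + 2·17 = 48
14(ω_sun−ω_arm) = −48(ω_ring−ω_arm),  ω_sun = 0, ω_ring = 1
14(0−ω_arm) = −48(1−ω_arm)  ⇒  62·ω_arm = 48  ⇒  ω_arm = 24/31
ω_out/ω_in = 24/31

24/31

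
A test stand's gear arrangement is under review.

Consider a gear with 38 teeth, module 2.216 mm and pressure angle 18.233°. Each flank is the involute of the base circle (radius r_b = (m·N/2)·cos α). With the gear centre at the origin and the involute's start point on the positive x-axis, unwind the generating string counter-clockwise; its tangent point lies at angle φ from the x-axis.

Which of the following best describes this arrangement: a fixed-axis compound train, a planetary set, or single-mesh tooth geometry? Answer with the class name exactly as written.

single-mesh involute tooth geometry (38T wheel at module 2.216)
classification: single-mesh tooth geometry

single-mesh tooth geometry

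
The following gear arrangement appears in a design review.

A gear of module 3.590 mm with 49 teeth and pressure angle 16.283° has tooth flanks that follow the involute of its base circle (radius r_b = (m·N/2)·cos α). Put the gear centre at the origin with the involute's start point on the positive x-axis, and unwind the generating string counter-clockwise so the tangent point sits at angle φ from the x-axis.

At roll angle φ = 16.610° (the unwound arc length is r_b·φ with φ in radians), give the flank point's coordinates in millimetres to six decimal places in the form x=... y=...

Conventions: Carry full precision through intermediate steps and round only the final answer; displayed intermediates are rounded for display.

x=87.900492 y=0.679903

class = single-mesh tooth geometry [base-circle involute, m = 3.590, 49T]
pitch radius r_p = m·N/2 = 3.590·49/2 = 87.955000
base radius r_b = r_p·cos α = 87.955000·cos 16.283° = 84.426995
roll angle φ = 16.610° = 0.28989919 rad
x = r_b·(cos φ + φ·sin φ) = 87.900492
y = r_b·(sin φ − φ·cos φ) = 0.679903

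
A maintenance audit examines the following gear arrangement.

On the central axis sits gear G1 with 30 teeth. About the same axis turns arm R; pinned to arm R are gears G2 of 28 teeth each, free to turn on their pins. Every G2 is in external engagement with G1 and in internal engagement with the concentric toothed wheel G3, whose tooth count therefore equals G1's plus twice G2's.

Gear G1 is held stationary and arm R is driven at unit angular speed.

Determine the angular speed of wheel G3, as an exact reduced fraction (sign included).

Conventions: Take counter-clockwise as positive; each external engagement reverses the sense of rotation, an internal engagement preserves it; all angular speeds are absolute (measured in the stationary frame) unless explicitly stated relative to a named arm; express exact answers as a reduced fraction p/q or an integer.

planetary set (30T centre, 28T on arm, 86T internal) — Willis relation
ring teeth: 30 + 2·28 = 86
30(ω_sun−ω_arm) = −86(ω_ring−ω_arm),  ω_sun = 0, ω_arm = 1
ω_ring = 1 − (30/86)(0−1) = 58/43
exact speed ratio = 58/43

58/43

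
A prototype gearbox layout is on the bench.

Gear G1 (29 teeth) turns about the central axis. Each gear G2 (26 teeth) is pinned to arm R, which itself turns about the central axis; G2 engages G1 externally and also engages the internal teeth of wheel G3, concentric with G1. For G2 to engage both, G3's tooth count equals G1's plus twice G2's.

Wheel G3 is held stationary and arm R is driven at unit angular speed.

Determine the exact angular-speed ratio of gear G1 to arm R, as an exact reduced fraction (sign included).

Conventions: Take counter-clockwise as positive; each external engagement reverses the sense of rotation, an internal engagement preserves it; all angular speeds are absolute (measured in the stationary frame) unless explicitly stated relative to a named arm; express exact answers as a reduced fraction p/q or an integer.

110/29

recognized (axles ride arm R): planetary set, 29/26/81 teeth
ring teeth: 29 + 2·26 = 81
29(ω_sun−ω_arm) = −81(ω_ring−ω_arm),  ω_ring = 0, ω_arm = 1
ω_sun = 1 − (81/29)(0−1) = 110/29
ω_out/ω_in = 110/29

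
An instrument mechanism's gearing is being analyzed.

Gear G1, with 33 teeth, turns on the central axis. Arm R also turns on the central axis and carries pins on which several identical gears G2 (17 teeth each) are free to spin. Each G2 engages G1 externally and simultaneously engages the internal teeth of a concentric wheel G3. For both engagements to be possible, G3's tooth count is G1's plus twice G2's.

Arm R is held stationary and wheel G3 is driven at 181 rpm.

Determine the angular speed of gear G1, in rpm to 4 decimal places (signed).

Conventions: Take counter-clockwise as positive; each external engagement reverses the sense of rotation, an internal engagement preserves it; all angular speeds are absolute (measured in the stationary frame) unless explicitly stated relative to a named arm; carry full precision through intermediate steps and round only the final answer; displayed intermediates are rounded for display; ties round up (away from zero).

-367.4848 rpm

recognized (axles ride arm R): planetary set, 33/17/67 teeth
normalise by the input: solve with ω_ring = 1, then scale by 181 rpm
ring teeth: 33 + 2·17 = 67
33(ω_sun−ω_arm) = −67(ω_ring−ω_arm),  ω_arm = 0, ω_ring = 1
ω_sun = 0 − (67/33)(1−0) = -67/33
scale: ω_sun = -67/33 × 181 rpm = -367.4848 rpm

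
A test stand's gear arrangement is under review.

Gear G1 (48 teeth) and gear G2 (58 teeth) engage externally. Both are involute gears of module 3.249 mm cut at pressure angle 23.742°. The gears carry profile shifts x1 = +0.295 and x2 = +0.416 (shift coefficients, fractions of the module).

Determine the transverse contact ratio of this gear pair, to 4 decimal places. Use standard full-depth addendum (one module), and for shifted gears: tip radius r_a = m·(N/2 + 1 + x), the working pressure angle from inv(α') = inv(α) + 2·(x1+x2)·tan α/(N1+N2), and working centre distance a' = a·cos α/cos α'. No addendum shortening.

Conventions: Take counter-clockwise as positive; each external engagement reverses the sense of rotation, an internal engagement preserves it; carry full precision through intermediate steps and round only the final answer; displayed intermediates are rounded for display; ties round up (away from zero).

1.5266

single-mesh involute tooth geometry (48T engaging 58T at module 3.249)
base radii: r_b1 = 71.376712, r_b2 = 86.246860
tip radii: r_a1 = 82.183455, r_a2 = 98.821584
inv(α') = inv(23.742°) + 2·(+0.295+0.416)·tan α/(48+58) = 0.03136836  ⇒  α' = 25.36107°
a' = a·cos α / cos α' = 172.1970·cos 23.742°/cos 25.36107° = 174.434425
action lengths: √(r_a1²−r_b1²) = 40.736780, √(r_a2²−r_b2²) = 48.240901
base pitch p_b = π·m·cos α = 9.343190
CR = (40.736780 + 48.240901 − 174.434425·sin 25.36107°)/9.343190 = 1.526642
contact ratio ≈ 1.5266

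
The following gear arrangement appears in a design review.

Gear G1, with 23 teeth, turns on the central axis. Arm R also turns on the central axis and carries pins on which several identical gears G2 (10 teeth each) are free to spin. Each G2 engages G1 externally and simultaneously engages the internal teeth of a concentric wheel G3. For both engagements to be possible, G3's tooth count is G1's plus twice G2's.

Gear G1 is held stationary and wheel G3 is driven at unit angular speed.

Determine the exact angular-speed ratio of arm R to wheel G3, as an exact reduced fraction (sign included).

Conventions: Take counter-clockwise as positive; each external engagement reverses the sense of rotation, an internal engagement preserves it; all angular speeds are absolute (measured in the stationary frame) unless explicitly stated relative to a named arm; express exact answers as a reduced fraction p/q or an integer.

43/66

planetary set (23T centre, 10T on arm, 43T internal) — Willis relation
ring teeth: 23 + 2·10 = 43
23(ω_sun−ω_arm) = −43(ω_ring−ω_arm),  ω_sun = 0, ω_ring = 1
23(0−ω_arm) = −43(1−ω_arm)  ⇒  66·ω_arm = 43  ⇒  ω_arm = 43/66
ω_out/ω_in = 43/66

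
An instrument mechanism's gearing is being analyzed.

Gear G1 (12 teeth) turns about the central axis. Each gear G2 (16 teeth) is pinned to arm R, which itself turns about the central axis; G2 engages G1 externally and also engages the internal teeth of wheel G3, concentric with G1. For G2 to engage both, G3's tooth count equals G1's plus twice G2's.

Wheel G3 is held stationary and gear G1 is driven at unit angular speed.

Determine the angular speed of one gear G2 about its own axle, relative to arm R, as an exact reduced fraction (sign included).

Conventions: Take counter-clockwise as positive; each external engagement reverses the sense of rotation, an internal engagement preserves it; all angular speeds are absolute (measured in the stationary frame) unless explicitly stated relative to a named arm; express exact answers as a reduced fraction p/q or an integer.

-33/56

class = planetary set [G3 = 12+2·16 = 44; Willis about the carrier]
ring teeth: 12 + 2·16 = 44
12(ω_sun−ω_arm) = −44(ω_ring−ω_arm),  ω_ring = 0, ω_sun = 1
12(1−ω_arm) = −44(0−ω_arm)  ⇒  56·ω_arm = 12  ⇒  ω_arm = 3/14
sun–planet mesh: 12·(1−3/14) = −16·(ω_p−ω_arm)  ⇒  ω_p−ω_arm = -33/56
exact speed ratio = -33/56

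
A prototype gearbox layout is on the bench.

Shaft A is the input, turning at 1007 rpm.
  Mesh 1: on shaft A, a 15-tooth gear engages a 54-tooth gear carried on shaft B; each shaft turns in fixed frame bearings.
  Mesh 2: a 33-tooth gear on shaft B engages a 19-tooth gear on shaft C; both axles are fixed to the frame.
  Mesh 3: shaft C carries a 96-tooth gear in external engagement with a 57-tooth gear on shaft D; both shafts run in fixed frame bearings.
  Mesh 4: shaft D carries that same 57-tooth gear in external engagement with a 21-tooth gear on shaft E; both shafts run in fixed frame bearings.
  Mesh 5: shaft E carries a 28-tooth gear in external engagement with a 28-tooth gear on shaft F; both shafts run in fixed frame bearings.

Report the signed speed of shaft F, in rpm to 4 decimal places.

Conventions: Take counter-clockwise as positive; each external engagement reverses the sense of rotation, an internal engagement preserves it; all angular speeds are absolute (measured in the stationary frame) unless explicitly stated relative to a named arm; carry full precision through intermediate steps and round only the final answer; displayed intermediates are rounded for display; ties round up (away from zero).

-2220.9524 rpm

class = fixed-axis compound train [5 meshes; 5 ratios multiply, 5 sense flips]
mesh 1 [15T→54T]: ω = 1007.0000×15/54 = 279.7222 rpm, sense flips to −
mesh 2 [33T→19T]: ω = 279.7222×33/19 = 485.8333 rpm, sense flips to +
mesh 3 [96T→57T]: ω = 485.8333×96/57 = 818.2456 rpm, sense flips to −
mesh 4 [57T→21T]: ω = 818.2456×57/21 = 2220.9524 rpm, sense flips to +
mesh 5 [28T→28T]: ω = 2220.9524×28/28 = 2220.9524 rpm, sense flips to −
signed output speed = -2220.9524 rpm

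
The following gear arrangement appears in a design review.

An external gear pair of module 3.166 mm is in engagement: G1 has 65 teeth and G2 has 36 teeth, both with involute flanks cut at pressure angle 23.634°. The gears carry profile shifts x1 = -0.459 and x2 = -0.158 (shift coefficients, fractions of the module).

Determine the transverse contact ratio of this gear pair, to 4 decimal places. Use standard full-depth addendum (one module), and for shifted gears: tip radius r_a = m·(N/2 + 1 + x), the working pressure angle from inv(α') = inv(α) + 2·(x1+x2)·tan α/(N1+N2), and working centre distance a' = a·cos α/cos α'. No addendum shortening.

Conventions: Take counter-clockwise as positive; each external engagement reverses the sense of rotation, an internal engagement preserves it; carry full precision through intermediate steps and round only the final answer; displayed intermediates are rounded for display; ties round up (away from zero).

single-mesh involute tooth geometry (65T engaging 36T at module 3.166)
base radii: r_b1 = 94.264681, r_b2 = 52.208131
tip radii: r_a1 = 104.607806, r_a2 = 59.653772
inv(α') = inv(23.634°) + 2·(-0.459-0.158)·tan α/(65+36) = 0.01975853  ⇒  α' = 21.89582°
a' = a·cos α / cos α' = 159.8830·cos 23.634°/cos 21.89582° = 157.860310
action lengths: √(r_a1²−r_b1²) = 45.353753, √(r_a2²−r_b2²) = 28.859722
base pitch p_b = π·m·cos α = 9.112038
CR = (45.353753 + 28.859722 − 157.860310·sin 21.89582°)/9.112038 = 1.683947
contact ratio ≈ 1.6839

1.6839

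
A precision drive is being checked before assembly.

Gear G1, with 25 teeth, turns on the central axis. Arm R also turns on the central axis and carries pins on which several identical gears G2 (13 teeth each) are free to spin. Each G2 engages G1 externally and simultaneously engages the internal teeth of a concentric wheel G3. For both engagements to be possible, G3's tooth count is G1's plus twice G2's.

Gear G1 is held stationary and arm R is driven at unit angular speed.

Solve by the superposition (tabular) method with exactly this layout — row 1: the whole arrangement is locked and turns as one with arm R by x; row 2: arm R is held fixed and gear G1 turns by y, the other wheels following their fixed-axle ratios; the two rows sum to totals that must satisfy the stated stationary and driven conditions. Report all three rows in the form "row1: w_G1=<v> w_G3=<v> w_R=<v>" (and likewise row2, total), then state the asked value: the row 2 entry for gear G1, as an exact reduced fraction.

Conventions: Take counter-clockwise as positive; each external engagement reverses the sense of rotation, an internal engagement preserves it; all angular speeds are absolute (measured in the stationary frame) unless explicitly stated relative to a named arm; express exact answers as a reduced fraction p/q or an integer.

planetary set (25T centre, 13T on arm, 51T internal) — Willis relation
row 1 — lock + rotate with arm: ω_sun = ω_ring = ω_arm = x
row 2: sun turns y, ring = −(25/51)·y, arm 0
boundary: total ω_sun = x + y = 0 and total ω_arm = x = 1  ⇒  y = -1, x = 1
row 2 ring = −(25/51)·(-1) = 25/51
totals (row 1 + row 2): sun 1 + (-1) = 0, ring 1 + 25/51 = 76/51, arm 1 + 0 = 1
asked cell (row2, sun) = -1

row1: w_G1=1 w_G3=1 w_R=1
row2: w_G1=-1 w_G3=25/51 w_R=0
total: w_G1=0 w_G3=76/51 w_R=1
asked value: -1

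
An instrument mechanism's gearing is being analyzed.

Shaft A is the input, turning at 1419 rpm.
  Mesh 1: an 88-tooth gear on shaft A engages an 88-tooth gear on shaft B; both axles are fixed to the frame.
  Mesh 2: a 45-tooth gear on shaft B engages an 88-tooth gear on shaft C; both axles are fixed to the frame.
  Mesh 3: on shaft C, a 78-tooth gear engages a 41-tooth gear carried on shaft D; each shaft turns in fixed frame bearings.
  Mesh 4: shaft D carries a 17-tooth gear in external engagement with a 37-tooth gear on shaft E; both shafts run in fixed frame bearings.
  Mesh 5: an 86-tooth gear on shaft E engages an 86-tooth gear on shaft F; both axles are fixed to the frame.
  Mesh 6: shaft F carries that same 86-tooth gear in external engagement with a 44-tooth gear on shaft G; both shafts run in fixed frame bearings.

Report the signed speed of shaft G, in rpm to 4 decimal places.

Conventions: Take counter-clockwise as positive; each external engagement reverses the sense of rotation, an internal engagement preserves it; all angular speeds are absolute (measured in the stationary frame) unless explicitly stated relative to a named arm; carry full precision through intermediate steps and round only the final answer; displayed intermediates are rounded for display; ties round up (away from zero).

+1239.6982 rpm

recognized (7 fixed axles, 6 meshes): fixed-axis compound train
mesh 1 [88T→88T]: ω = 1419.0000×88/88 = 1419.0000 rpm, sense flips to −
mesh 2 [45T→88T]: ω = 1419.0000×45/88 = 725.6250 rpm, sense flips to +
mesh 3 [78T→41T]: ω = 725.6250×78/41 = 1380.4573 rpm, sense flips to −
mesh 4 [17T→37T]: ω = 1380.4573×17/37 = 634.2642 rpm, sense flips to +
mesh 5 [86T→86T]: ω = 634.2642×86/86 = 634.2642 rpm, sense flips to −
mesh 6 [86T→44T]: ω = 634.2642×86/44 = 1239.6982 rpm, sense flips to +
signed output speed = +1239.6982 rpm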